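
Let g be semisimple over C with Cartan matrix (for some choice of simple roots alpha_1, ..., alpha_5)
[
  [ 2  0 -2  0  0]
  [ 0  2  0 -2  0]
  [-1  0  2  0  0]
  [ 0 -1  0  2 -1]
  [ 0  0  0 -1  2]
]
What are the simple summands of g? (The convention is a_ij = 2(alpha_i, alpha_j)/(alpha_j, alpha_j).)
B_2 ⊕ C_3

The diagram associated to this matrix has two connected components: the simple roots {alpha_1, alpha_3} form a chain of 2 nodes with a double edge at one end; the terminal node there is the unique short simple root (B_2), and {alpha_2, alpha_4, alpha_5} form a chain of 3 nodes with a double edge at one end; the terminal node there is the unique long simple root (C_3). A semisimple Lie algebra decomposes uniquely as the direct sum of simple ideals, one per connected component of its Dynkin diagram, so g ≅ B_2 ⊕ C_3 (dimension 10 + 21 = 31).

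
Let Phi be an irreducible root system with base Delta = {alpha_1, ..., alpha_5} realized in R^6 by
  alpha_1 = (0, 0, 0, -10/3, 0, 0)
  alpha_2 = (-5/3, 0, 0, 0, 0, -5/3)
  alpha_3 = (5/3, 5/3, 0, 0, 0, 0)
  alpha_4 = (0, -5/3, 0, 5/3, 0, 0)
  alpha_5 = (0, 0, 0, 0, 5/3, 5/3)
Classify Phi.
Compute the Cartan integers a_ij = 2(alpha_i, alpha_j)/(alpha_j, alpha_j); the resulting 5x5 Cartan matrix is
[[2, 0, 0, -2, 0], [0, 2, -1, 0, -1], [0, -1, 2, -1, 0], [-1, 0, -1, 2, 0], [0, -1, 0, 0, 2]].
The roots have two lengths (squared-length ratio 2:1); the short ones are alpha_{2,3,4,5}. The associated Dynkin diagram is a chain of 5 nodes with a double edge at one end; the terminal node there is the unique long simple root (C_5), so the type is C_5 (the algebra sp(10)).

C5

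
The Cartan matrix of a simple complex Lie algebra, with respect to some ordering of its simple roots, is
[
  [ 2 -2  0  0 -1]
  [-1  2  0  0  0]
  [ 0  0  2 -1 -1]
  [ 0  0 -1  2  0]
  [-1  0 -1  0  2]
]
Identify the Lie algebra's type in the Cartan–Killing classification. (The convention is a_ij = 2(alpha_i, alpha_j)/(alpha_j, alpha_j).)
The matrix has rank 5 with 2's on the diagonal. Reading the off-diagonal entries as Dynkin edges (a single edge where a_ij = a_ji = -1; a double or triple edge where a_ij * a_ji = 2 or 3), the diagram is a chain of 5 nodes with a double edge at one end; the terminal node there is the unique short simple root (B_5). One simple-root ordering that puts it in standard form is (alpha_4, alpha_3, alpha_5, alpha_1, alpha_2). So the algebra is type B_5, i.e. so(11).

B_5 (so(11))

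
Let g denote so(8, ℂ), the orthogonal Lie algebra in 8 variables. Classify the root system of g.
This is so(8) with 8 even, which has dimension 8(8-1)/2 = 28 and rank 8/2 = 4. In the classification of classical Lie algebras, the orthogonal algebra so(2n) in an even number of variables has type D_n; here n = 4, so the Dynkin diagram is a chain of 2 nodes with a fork of two nodes at one end (D_4). Hence the type is D_4.

D_4 (so(8))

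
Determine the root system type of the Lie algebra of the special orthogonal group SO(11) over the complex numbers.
B_5

This is so(11) with 11 odd, which has dimension 11(11-1)/2 = 55 and rank (11-1)/2 = 5. In the classification of classical Lie algebras, the orthogonal algebra so(2n+1) in an odd number of variables has type B_n; here n = 5, so the Dynkin diagram is a chain of 5 nodes with a double edge at one end; the terminal node there is the unique short simple root (B_5). Hence the type is B_5.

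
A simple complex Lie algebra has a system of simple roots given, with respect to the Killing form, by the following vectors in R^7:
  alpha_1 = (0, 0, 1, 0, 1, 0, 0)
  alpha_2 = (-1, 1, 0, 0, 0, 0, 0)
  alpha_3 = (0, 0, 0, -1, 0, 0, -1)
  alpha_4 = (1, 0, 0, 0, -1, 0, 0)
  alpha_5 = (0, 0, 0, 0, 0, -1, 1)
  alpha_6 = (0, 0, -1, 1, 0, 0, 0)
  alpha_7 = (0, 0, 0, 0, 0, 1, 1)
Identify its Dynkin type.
Compute the Cartan integers a_ij = 2(alpha_i, alpha_j)/(alpha_j, alpha_j); the resulting 7x7 Cartan matrix is
[[2, 0, 0, -1, 0, -1, 0], [0, 2, 0, -1, 0, 0, 0], [0, 0, 2, 0, -1, -1, -1], [-1, -1, 0, 2, 0, 0, 0], [0, 0, -1, 0, 2, 0, 0], [-1, 0, -1, 0, 0, 2, 0], [0, 0, -1, 0, 0, 0, 2]].
All simple roots have the same length, so the diagram is simply laced. The associated Dynkin diagram is a chain of 5 nodes with a fork of two nodes at one end (D_7), so the type is D_7 (the algebra so(14)).

D_7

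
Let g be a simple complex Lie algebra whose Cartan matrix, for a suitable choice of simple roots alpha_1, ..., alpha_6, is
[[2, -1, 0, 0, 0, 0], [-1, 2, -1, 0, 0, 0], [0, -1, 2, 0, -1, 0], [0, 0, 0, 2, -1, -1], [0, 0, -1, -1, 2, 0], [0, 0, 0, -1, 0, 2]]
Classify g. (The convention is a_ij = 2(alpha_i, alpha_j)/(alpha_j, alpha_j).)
The matrix has rank 6 with 2's on the diagonal. Reading the off-diagonal entries as Dynkin edges (a single edge where a_ij = a_ji = -1; a double or triple edge where a_ij * a_ji = 2 or 3), the diagram is a chain of 6 nodes with single edges (A_6). One simple-root ordering that puts it in standard form is (alpha_1, alpha_2, alpha_3, alpha_5, alpha_4, alpha_6). So the algebra is type A_6, i.e. sl(7).

A_6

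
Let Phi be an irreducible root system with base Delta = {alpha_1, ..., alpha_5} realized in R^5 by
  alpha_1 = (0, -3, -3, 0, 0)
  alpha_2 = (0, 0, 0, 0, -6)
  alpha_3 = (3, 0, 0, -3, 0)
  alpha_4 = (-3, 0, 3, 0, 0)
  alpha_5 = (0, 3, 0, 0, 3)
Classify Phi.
Compute the Cartan integers a_ij = 2(alpha_i, alpha_j)/(alpha_j, alpha_j); the resulting 5x5 Cartan matrix is
[[2, 0, 0, -1, -1], [0, 2, 0, 0, -2], [0, 0, 2, -1, 0], [-1, 0, -1, 2, 0], [-1, -1, 0, 0, 2]].
The roots have two lengths (squared-length ratio 2:1); the short ones are alpha_{1,3,4,5}. The associated Dynkin diagram is a chain of 5 nodes with a double edge at one end; the terminal node there is the unique long simple root (C_5), so the type is C_5 (the algebra sp(10)).

C_5 (sp(10))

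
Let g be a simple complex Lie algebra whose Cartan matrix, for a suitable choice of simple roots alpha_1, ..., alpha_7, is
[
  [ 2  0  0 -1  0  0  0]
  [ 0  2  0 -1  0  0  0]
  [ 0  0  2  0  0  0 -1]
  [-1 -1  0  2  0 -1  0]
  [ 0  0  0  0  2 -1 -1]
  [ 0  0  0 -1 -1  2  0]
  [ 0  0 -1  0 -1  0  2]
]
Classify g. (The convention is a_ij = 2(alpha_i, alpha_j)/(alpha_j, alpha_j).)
D_7

The matrix has rank 7 with 2's on the diagonal. Reading the off-diagonal entries as Dynkin edges (a single edge where a_ij = a_ji = -1; a double or triple edge where a_ij * a_ji = 2 or 3), the diagram is a chain of 5 nodes with a fork of two nodes at one end (D_7). One simple-root ordering that puts it in standard form is (alpha_3, alpha_7, alpha_5, alpha_6, alpha_4, alpha_1, alpha_2). So the algebra is type D_7, i.e. so(14).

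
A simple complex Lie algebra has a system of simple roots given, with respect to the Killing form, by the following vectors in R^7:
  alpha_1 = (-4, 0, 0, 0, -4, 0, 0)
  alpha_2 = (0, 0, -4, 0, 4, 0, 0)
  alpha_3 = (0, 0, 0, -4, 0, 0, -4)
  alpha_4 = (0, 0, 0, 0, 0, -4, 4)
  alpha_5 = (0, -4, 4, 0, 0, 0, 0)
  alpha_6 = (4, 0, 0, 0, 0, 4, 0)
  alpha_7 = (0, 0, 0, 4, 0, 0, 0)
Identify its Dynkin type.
Compute the Cartan integers a_ij = 2(alpha_i, alpha_j)/(alpha_j, alpha_j); the resulting 7x7 Cartan matrix is
[[2, -1, 0, 0, 0, -1, 0], [-1, 2, 0, 0, -1, 0, 0], [0, 0, 2, -1, 0, 0, -2], [0, 0, -1, 2, 0, -1, 0], [0, -1, 0, 0, 2, 0, 0], [-1, 0, 0, -1, 0, 2, 0], [0, 0, -1, 0, 0, 0, 2]].
The roots have two lengths (squared-length ratio 2:1); the short ones are alpha_{7}. The associated Dynkin diagram is a chain of 7 nodes with a double edge at one end; the terminal node there is the unique short simple root (B_7), so the type is B_7 (the algebra so(15)).

B_7 (so(15))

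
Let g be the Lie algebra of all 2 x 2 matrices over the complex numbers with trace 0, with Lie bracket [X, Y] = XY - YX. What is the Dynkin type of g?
A_1 (sl(2))

This is sl(2), which has dimension 2^2 - 1 = 3 and rank 2 - 1 = 1 (a Cartan subalgebra is the diagonal traceless matrices). In the classification of classical Lie algebras, the special linear algebra sl(n+1) has type A_n; here n = 1, so the Dynkin diagram is a chain of 1 nodes with single edges (A_1). Hence the type is A_1.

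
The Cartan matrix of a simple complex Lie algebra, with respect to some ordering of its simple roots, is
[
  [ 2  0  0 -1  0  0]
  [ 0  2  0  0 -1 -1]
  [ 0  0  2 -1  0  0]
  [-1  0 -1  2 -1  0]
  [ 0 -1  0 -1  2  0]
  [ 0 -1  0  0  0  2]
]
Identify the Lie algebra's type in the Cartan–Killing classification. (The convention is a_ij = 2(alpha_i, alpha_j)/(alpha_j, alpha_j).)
D_6 (so(12))

The matrix has rank 6 with 2's on the diagonal. Reading the off-diagonal entries as Dynkin edges (a single edge where a_ij = a_ji = -1; a double or triple edge where a_ij * a_ji = 2 or 3), the diagram is a chain of 4 nodes with a fork of two nodes at one end (D_6). One simple-root ordering that puts it in standard form is (alpha_6, alpha_2, alpha_5, alpha_4, alpha_3, alpha_1). So the algebra is type D_6, i.e. so(12).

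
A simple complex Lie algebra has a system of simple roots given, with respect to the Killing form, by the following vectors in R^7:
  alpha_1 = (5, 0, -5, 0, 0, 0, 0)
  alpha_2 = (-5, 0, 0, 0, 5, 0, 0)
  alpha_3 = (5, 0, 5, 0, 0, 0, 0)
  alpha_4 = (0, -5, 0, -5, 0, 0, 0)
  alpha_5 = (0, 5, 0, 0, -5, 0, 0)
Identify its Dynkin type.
Compute the Cartan integers a_ij = 2(alpha_i, alpha_j)/(alpha_j, alpha_j); the resulting 5x5 Cartan matrix is
[[2, -1, 0, 0, 0], [-1, 2, -1, 0, -1], [0, -1, 2, 0, 0], [0, 0, 0, 2, -1], [0, -1, 0, -1, 2]].
All simple roots have the same length, so the diagram is simply laced. The associated Dynkin diagram is a chain of 3 nodes with a fork of two nodes at one end (D_5), so the type is D_5 (the algebra so(10)).

D_5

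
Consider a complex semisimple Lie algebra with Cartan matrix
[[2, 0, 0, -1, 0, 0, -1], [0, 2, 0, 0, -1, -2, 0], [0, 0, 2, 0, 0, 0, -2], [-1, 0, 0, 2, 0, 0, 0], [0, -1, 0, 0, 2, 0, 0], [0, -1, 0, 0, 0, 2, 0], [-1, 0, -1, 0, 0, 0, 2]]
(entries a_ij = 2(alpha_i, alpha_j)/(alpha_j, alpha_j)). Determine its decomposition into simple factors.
The diagram associated to this matrix has two connected components: the simple roots {alpha_2, alpha_5, alpha_6} form a chain of 3 nodes with a double edge at one end; the terminal node there is the unique short simple root (B_3), and {alpha_1, alpha_3, alpha_4, alpha_7} form a chain of 4 nodes with a double edge at one end; the terminal node there is the unique long simple root (C_4). A semisimple Lie algebra decomposes uniquely as the direct sum of simple ideals, one per connected component of its Dynkin diagram, so g ≅ B_3 ⊕ C_4 (dimension 21 + 36 = 57).

B3 ⊕ C4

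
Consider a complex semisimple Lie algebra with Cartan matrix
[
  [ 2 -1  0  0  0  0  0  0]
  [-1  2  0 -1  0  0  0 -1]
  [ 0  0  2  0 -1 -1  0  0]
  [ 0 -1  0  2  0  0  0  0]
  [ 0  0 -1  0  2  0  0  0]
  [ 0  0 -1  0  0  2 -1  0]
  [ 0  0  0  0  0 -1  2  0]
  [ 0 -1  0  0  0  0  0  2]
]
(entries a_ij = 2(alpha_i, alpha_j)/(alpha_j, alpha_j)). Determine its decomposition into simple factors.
A_4 (sl(5)) ⊕ D_4 (so(8))

The diagram associated to this matrix has two connected components: the simple roots {alpha_3, alpha_5, alpha_6, alpha_7} form a chain of 4 nodes with single edges (A_4), and {alpha_1, alpha_2, alpha_4, alpha_8} form a chain of 2 nodes with a fork of two nodes at one end (D_4). A semisimple Lie algebra decomposes uniquely as the direct sum of simple ideals, one per connected component of its Dynkin diagram, so g ≅ A_4 ⊕ D_4 (dimension 24 + 28 = 52).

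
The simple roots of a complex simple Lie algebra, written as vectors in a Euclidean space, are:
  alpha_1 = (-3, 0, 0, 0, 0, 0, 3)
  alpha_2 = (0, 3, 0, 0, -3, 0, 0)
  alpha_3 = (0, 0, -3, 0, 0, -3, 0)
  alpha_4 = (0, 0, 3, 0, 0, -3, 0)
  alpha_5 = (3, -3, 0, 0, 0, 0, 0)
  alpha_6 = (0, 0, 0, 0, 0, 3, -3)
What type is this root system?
Compute the Cartan integers a_ij = 2(alpha_i, alpha_j)/(alpha_j, alpha_j); the resulting 6x6 Cartan matrix is
[[2, 0, 0, 0, -1, -1], [0, 2, 0, 0, -1, 0], [0, 0, 2, 0, 0, -1], [0, 0, 0, 2, 0, -1], [-1, -1, 0, 0, 2, 0], [-1, 0, -1, -1, 0, 2]].
All simple roots have the same length, so the diagram is simply laced. The associated Dynkin diagram is a chain of 4 nodes with a fork of two nodes at one end (D_6), so the type is D_6 (the algebra so(12)).

D6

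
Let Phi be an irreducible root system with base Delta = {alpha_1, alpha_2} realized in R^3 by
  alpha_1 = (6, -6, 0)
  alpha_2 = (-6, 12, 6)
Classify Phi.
Compute the Cartan integers a_ij = 2(alpha_i, alpha_j)/(alpha_j, alpha_j); the resulting 2x2 Cartan matrix is
[[2, -1], [-3, 2]].
The roots have two lengths (squared-length ratio 3:1); the short ones are alpha_{1}. The associated Dynkin diagram is two nodes joined by a triple edge (G_2), so the type is G_2.

G2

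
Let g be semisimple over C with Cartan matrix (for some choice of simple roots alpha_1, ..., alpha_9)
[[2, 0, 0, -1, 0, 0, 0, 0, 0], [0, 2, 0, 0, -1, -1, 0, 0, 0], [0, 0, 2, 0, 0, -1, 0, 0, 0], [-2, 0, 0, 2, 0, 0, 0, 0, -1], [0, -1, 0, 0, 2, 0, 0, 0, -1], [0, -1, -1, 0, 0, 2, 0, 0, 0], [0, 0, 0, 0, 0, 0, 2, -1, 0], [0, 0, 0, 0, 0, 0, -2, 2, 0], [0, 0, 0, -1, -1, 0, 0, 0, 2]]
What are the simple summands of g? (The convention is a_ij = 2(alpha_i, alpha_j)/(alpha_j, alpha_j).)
B_2 ⊕ B_7

The diagram associated to this matrix has two connected components: the simple roots {alpha_7, alpha_8} form a chain of 2 nodes with a double edge at one end; the terminal node there is the unique short simple root (B_2), and {alpha_1, alpha_2, alpha_3, alpha_4, alpha_5, alpha_6, alpha_9} form a chain of 7 nodes with a double edge at one end; the terminal node there is the unique short simple root (B_7). A semisimple Lie algebra decomposes uniquely as the direct sum of simple ideals, one per connected component of its Dynkin diagram, so g ≅ B_2 ⊕ B_7 (dimension 10 + 105 = 115).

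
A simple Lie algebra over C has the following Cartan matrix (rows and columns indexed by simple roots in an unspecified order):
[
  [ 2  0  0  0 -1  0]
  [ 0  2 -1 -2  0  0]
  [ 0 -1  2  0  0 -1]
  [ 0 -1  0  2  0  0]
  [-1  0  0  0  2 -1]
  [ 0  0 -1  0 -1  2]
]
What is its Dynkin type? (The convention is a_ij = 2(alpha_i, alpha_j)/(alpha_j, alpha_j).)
type B_6

The matrix has rank 6 with 2's on the diagonal. Reading the off-diagonal entries as Dynkin edges (a single edge where a_ij = a_ji = -1; a double or triple edge where a_ij * a_ji = 2 or 3), the diagram is a chain of 6 nodes with a double edge at one end; the terminal node there is the unique short simple root (B_6). One simple-root ordering that puts it in standard form is (alpha_1, alpha_5, alpha_6, alpha_3, alpha_2, alpha_4). So the algebra is type B_6, i.e. so(13).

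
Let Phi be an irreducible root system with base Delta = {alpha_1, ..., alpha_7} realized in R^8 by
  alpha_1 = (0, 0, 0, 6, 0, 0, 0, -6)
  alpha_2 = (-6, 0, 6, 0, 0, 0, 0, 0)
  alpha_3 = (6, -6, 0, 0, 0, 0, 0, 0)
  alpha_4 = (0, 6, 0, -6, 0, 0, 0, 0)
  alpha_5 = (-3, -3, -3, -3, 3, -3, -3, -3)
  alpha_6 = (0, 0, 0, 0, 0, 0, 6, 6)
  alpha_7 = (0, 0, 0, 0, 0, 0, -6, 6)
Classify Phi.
Compute the Cartan integers a_ij = 2(alpha_i, alpha_j)/(alpha_j, alpha_j); the resulting 7x7 Cartan matrix is
[[2, 0, 0, -1, 0, -1, -1], [0, 2, -1, 0, 0, 0, 0], [0, -1, 2, -1, 0, 0, 0], [-1, 0, -1, 2, 0, 0, 0], [0, 0, 0, 0, 2, -1, 0], [-1, 0, 0, 0, -1, 2, 0], [-1, 0, 0, 0, 0, 0, 2]].
All simple roots have the same length, so the diagram is simply laced. The associated Dynkin diagram is a chain of 6 nodes with one extra node attached to the third node from one end (E_7), so the type is E_7.

type E_7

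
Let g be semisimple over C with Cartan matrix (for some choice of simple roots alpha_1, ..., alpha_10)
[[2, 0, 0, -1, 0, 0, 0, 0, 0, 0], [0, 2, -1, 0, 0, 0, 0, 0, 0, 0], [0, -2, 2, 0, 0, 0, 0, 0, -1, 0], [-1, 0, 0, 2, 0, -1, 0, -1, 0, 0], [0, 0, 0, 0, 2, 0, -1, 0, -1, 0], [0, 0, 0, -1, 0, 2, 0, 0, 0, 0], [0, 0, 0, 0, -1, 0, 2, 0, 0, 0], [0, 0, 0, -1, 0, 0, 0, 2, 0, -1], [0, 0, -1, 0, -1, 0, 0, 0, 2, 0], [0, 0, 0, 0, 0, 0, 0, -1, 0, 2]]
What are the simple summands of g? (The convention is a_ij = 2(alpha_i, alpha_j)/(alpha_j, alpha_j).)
B5 + D5

The diagram associated to this matrix has two connected components: the simple roots {alpha_2, alpha_3, alpha_5, alpha_7, alpha_9} form a chain of 5 nodes with a double edge at one end; the terminal node there is the unique short simple root (B_5), and {alpha_1, alpha_4, alpha_6, alpha_8, alpha_10} form a chain of 3 nodes with a fork of two nodes at one end (D_5). A semisimple Lie algebra decomposes uniquely as the direct sum of simple ideals, one per connected component of its Dynkin diagram, so g ≅ B_5 ⊕ D_5 (dimension 55 + 45 = 100).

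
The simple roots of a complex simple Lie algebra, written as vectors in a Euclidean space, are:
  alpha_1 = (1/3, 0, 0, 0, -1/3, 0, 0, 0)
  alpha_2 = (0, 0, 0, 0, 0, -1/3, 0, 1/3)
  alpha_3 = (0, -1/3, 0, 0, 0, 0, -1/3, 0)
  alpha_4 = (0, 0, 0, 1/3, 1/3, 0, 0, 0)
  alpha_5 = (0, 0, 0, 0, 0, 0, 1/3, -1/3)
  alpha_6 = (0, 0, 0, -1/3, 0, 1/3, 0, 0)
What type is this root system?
Compute the Cartan integers a_ij = 2(alpha_i, alpha_j)/(alpha_j, alpha_j); the resulting 6x6 Cartan matrix is
[[2, 0, 0, -1, 0, 0], [0, 2, 0, 0, -1, -1], [0, 0, 2, 0, -1, 0], [-1, 0, 0, 2, 0, -1], [0, -1, -1, 0, 2, 0], [0, -1, 0, -1, 0, 2]].
All simple roots have the same length, so the diagram is simply laced. The associated Dynkin diagram is a chain of 6 nodes with single edges (A_6), so the type is A_6 (the algebra sl(7)).

A6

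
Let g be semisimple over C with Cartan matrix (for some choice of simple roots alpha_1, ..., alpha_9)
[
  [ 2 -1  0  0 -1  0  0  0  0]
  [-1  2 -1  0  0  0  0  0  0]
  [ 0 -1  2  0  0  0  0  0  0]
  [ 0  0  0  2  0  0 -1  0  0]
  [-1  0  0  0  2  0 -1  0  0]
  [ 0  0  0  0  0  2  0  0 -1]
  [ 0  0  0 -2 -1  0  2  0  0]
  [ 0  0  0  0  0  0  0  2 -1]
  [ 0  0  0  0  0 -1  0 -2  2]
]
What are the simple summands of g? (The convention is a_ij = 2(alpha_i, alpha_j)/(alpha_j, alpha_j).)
B_3 (so(7)) + B_6 (so(13))

The diagram associated to this matrix has two connected components: the simple roots {alpha_6, alpha_8, alpha_9} form a chain of 3 nodes with a double edge at one end; the terminal node there is the unique short simple root (B_3), and {alpha_1, alpha_2, alpha_3, alpha_4, alpha_5, alpha_7} form a chain of 6 nodes with a double edge at one end; the terminal node there is the unique short simple root (B_6). A semisimple Lie algebra decomposes uniquely as the direct sum of simple ideals, one per connected component of its Dynkin diagram, so g ≅ B_3 ⊕ B_6 (dimension 21 + 78 = 99).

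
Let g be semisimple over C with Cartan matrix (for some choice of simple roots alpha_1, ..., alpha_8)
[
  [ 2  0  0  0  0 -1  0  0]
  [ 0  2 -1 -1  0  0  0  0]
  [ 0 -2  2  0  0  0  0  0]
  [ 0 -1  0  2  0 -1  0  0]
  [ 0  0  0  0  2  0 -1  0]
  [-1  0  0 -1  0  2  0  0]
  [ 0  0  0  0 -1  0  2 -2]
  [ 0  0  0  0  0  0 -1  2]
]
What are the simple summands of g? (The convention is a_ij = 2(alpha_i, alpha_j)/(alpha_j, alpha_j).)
type B_3 ⊕ type C_5

The diagram associated to this matrix has two connected components: the simple roots {alpha_5, alpha_7, alpha_8} form a chain of 3 nodes with a double edge at one end; the terminal node there is the unique short simple root (B_3), and {alpha_1, alpha_2, alpha_3, alpha_4, alpha_6} form a chain of 5 nodes with a double edge at one end; the terminal node there is the unique long simple root (C_5). A semisimple Lie algebra decomposes uniquely as the direct sum of simple ideals, one per connected component of its Dynkin diagram, so g ≅ B_3 ⊕ C_5 (dimension 21 + 55 = 76).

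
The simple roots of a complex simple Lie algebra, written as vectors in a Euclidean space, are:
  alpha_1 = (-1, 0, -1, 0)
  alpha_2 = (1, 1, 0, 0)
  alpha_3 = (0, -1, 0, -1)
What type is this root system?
A_3

Compute the Cartan integers a_ij = 2(alpha_i, alpha_j)/(alpha_j, alpha_j); the resulting 3x3 Cartan matrix is
[[2, -1, 0], [-1, 2, -1], [0, -1, 2]].
All simple roots have the same length, so the diagram is simply laced. The associated Dynkin diagram is a chain of 3 nodes with single edges (A_3), so the type is A_3 (the algebra sl(4)).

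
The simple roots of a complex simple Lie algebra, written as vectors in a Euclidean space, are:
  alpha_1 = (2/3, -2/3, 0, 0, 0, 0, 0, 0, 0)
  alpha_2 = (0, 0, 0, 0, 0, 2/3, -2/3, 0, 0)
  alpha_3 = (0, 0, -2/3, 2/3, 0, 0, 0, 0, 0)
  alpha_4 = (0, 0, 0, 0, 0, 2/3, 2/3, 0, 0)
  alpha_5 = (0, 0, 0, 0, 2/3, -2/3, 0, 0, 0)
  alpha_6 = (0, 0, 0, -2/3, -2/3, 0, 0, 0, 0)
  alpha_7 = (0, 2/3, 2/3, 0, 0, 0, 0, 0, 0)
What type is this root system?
D7

Compute the Cartan integers a_ij = 2(alpha_i, alpha_j)/(alpha_j, alpha_j); the resulting 7x7 Cartan matrix is
[[2, 0, 0, 0, 0, 0, -1], [0, 2, 0, 0, -1, 0, 0], [0, 0, 2, 0, 0, -1, -1], [0, 0, 0, 2, -1, 0, 0], [0, -1, 0, -1, 2, -1, 0], [0, 0, -1, 0, -1, 2, 0], [-1, 0, -1, 0, 0, 0, 2]].
All simple roots have the same length, so the diagram is simply laced. The associated Dynkin diagram is a chain of 5 nodes with a fork of two nodes at one end (D_7), so the type is D_7 (the algebra so(14)).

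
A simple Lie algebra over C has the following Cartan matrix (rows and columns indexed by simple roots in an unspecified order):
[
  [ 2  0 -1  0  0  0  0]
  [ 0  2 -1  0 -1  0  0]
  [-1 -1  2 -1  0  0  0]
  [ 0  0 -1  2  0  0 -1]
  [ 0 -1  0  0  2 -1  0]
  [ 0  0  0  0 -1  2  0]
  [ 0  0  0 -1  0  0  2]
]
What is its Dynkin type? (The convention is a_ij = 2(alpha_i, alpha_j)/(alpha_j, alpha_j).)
The matrix has rank 7 with 2's on the diagonal. Reading the off-diagonal entries as Dynkin edges (a single edge where a_ij = a_ji = -1; a double or triple edge where a_ij * a_ji = 2 or 3), the diagram is a chain of 6 nodes with one extra node attached to the third node from one end (E_7). One simple-root ordering that puts it in standard form is (alpha_7, alpha_1, alpha_4, alpha_3, alpha_2, alpha_5, alpha_6). So the algebra is type E_7.

E_7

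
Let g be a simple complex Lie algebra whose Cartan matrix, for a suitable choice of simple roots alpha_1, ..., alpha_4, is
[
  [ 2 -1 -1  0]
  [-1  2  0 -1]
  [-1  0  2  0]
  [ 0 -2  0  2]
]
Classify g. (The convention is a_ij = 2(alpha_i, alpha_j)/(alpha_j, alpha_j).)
The matrix has rank 4 with 2's on the diagonal. Reading the off-diagonal entries as Dynkin edges (a single edge where a_ij = a_ji = -1; a double or triple edge where a_ij * a_ji = 2 or 3), the diagram is a chain of 4 nodes with a double edge at one end; the terminal node there is the unique long simple root (C_4). One simple-root ordering that puts it in standard form is (alpha_3, alpha_1, alpha_2, alpha_4). So the algebra is type C_4, i.e. sp(8).

C_4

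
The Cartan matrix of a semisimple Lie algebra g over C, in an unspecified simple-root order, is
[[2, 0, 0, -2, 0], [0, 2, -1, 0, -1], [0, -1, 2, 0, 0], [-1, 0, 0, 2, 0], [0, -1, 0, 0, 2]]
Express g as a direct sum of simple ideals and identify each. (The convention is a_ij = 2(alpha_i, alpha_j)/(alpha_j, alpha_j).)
The diagram associated to this matrix has two connected components: the simple roots {alpha_2, alpha_3, alpha_5} form a chain of 3 nodes with single edges (A_3), and {alpha_1, alpha_4} form a chain of 2 nodes with a double edge at one end; the terminal node there is the unique short simple root (B_2). A semisimple Lie algebra decomposes uniquely as the direct sum of simple ideals, one per connected component of its Dynkin diagram, so g ≅ A_3 ⊕ B_2 (dimension 15 + 10 = 25).

A_3 (sl(4)) ⊕ B_2 (so(5))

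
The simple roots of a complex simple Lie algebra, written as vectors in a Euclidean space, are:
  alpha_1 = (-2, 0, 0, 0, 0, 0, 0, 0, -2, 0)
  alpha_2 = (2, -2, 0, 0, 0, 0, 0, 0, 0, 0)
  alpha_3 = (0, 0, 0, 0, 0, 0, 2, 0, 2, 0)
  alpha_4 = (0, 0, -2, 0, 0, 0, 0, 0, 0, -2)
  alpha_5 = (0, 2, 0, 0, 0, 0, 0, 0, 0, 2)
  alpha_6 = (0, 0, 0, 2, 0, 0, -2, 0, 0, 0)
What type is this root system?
Compute the Cartan integers a_ij = 2(alpha_i, alpha_j)/(alpha_j, alpha_j); the resulting 6x6 Cartan matrix is
[[2, -1, -1, 0, 0, 0], [-1, 2, 0, 0, -1, 0], [-1, 0, 2, 0, 0, -1], [0, 0, 0, 2, -1, 0], [0, -1, 0, -1, 2, 0], [0, 0, -1, 0, 0, 2]].
All simple roots have the same length, so the diagram is simply laced. The associated Dynkin diagram is a chain of 6 nodes with single edges (A_6), so the type is A_6 (the algebra sl(7)).

A_6 (sl(7))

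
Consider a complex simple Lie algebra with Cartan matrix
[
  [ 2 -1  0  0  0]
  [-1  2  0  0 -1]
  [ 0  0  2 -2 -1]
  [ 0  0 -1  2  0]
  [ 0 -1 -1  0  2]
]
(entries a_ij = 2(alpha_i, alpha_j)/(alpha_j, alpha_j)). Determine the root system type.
B_5 (so(11))

The matrix has rank 5 with 2's on the diagonal. Reading the off-diagonal entries as Dynkin edges (a single edge where a_ij = a_ji = -1; a double or triple edge where a_ij * a_ji = 2 or 3), the diagram is a chain of 5 nodes with a double edge at one end; the terminal node there is the unique short simple root (B_5). One simple-root ordering that puts it in standard form is (alpha_1, alpha_2, alpha_5, alpha_3, alpha_4). So the algebra is type B_5, i.e. so(11).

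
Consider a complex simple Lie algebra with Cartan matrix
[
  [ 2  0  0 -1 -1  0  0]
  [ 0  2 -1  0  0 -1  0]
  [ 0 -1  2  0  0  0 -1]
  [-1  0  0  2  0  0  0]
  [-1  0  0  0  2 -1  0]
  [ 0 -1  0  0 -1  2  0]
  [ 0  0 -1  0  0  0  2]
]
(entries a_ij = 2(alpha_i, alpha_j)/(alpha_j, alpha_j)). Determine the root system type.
type A_7

The matrix has rank 7 with 2's on the diagonal. Reading the off-diagonal entries as Dynkin edges (a single edge where a_ij = a_ji = -1; a double or triple edge where a_ij * a_ji = 2 or 3), the diagram is a chain of 7 nodes with single edges (A_7). One simple-root ordering that puts it in standard form is (alpha_4, alpha_1, alpha_5, alpha_6, alpha_2, alpha_3, alpha_7). So the algebra is type A_7, i.e. sl(8).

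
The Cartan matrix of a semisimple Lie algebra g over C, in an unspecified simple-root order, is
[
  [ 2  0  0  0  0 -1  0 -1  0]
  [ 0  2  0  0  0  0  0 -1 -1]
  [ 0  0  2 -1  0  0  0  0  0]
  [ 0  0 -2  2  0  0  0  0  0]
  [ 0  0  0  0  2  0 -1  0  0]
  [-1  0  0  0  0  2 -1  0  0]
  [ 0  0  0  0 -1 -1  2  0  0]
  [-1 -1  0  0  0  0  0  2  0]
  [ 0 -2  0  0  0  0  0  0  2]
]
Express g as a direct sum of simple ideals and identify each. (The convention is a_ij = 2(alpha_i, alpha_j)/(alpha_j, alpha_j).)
B2 ⊕ C7

The diagram associated to this matrix has two connected components: the simple roots {alpha_3, alpha_4} form a chain of 2 nodes with a double edge at one end; the terminal node there is the unique short simple root (B_2), and {alpha_1, alpha_2, alpha_5, alpha_6, alpha_7, alpha_8, alpha_9} form a chain of 7 nodes with a double edge at one end; the terminal node there is the unique long simple root (C_7). A semisimple Lie algebra decomposes uniquely as the direct sum of simple ideals, one per connected component of its Dynkin diagram, so g ≅ B_2 ⊕ C_7 (dimension 10 + 105 = 115).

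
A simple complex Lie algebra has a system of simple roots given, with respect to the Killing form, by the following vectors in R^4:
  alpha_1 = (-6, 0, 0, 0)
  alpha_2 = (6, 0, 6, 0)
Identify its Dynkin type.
Compute the Cartan integers a_ij = 2(alpha_i, alpha_j)/(alpha_j, alpha_j); the resulting 2x2 Cartan matrix is
[[2, -1], [-2, 2]].
The roots have two lengths (squared-length ratio 2:1); the short ones are alpha_{1}. The associated Dynkin diagram is a chain of 2 nodes with a double edge at one end; the terminal node there is the unique short simple root (B_2), so the type is B_2 (the algebra so(5)).

type B_2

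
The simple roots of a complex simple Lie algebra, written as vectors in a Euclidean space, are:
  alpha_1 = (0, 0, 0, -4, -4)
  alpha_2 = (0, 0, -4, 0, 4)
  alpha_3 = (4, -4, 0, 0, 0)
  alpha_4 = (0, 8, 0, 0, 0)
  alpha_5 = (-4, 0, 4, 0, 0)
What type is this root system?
Compute the Cartan integers a_ij = 2(alpha_i, alpha_j)/(alpha_j, alpha_j); the resulting 5x5 Cartan matrix is
[[2, -1, 0, 0, 0], [-1, 2, 0, 0, -1], [0, 0, 2, -1, -1], [0, 0, -2, 2, 0], [0, -1, -1, 0, 2]].
The roots have two lengths (squared-length ratio 2:1); the short ones are alpha_{1,2,3,5}. The associated Dynkin diagram is a chain of 5 nodes with a double edge at one end; the terminal node there is the unique long simple root (C_5), so the type is C_5 (the algebra sp(10)).

C_5 (sp(10))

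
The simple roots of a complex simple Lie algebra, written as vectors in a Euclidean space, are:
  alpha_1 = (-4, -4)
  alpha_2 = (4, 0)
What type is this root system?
type B_2

Compute the Cartan integers a_ij = 2(alpha_i, alpha_j)/(alpha_j, alpha_j); the resulting 2x2 Cartan matrix is
[[2, -2], [-1, 2]].
The roots have two lengths (squared-length ratio 2:1); the short ones are alpha_{2}. The associated Dynkin diagram is a chain of 2 nodes with a double edge at one end; the terminal node there is the unique short simple root (B_2), so the type is B_2 (the algebra so(5)).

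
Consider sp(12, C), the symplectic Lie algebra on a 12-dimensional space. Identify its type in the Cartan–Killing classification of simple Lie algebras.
type C_6

This is sp(12), which has dimension 12(12+1)/2 = 78 and rank 12/2 = 6. In the classification of classical Lie algebras, the symplectic algebra sp(2n) has type C_n; here n = 6, so the Dynkin diagram is a chain of 6 nodes with a double edge at one end; the terminal node there is the unique long simple root (C_6). Hence the type is C_6.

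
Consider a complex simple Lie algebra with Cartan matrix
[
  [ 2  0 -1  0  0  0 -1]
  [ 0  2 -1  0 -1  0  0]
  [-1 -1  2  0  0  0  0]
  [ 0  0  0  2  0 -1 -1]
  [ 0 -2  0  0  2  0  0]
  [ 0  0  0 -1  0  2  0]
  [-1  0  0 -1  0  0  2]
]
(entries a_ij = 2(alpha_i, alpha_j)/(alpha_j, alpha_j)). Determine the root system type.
type C_7

The matrix has rank 7 with 2's on the diagonal. Reading the off-diagonal entries as Dynkin edges (a single edge where a_ij = a_ji = -1; a double or triple edge where a_ij * a_ji = 2 or 3), the diagram is a chain of 7 nodes with a double edge at one end; the terminal node there is the unique long simple root (C_7). One simple-root ordering that puts it in standard form is (alpha_6, alpha_4, alpha_7, alpha_1, alpha_3, alpha_2, alpha_5). So the algebra is type C_7, i.e. sp(14).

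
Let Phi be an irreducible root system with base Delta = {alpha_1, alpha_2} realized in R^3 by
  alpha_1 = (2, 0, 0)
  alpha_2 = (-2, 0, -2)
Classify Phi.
B_2

Compute the Cartan integers a_ij = 2(alpha_i, alpha_j)/(alpha_j, alpha_j); the resulting 2x2 Cartan matrix is
[[2, -1], [-2, 2]].
The roots have two lengths (squared-length ratio 2:1); the short ones are alpha_{1}. The associated Dynkin diagram is a chain of 2 nodes with a double edge at one end; the terminal node there is the unique short simple root (B_2), so the type is B_2 (the algebra so(5)).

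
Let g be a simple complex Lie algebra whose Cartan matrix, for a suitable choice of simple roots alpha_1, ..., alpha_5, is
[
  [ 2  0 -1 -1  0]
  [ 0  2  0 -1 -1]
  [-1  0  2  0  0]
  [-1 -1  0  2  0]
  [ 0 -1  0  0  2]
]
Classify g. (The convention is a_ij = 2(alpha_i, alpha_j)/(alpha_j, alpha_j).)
The matrix has rank 5 with 2's on the diagonal. Reading the off-diagonal entries as Dynkin edges (a single edge where a_ij = a_ji = -1; a double or triple edge where a_ij * a_ji = 2 or 3), the diagram is a chain of 5 nodes with single edges (A_5). One simple-root ordering that puts it in standard form is (alpha_5, alpha_2, alpha_4, alpha_1, alpha_3). So the algebra is type A_5, i.e. sl(6).

A_5 (sl(6))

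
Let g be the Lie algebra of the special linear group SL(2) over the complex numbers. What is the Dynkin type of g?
This is sl(2), which has dimension 2^2 - 1 = 3 and rank 2 - 1 = 1 (a Cartan subalgebra is the diagonal traceless matrices). In the classification of classical Lie algebras, the special linear algebra sl(n+1) has type A_n; here n = 1, so the Dynkin diagram is a chain of 1 nodes with single edges (A_1). Hence the type is A_1.

A_1 (sl(2))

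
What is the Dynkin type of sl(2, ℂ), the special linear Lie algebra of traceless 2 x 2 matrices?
This is sl(2), which has dimension 2^2 - 1 = 3 and rank 2 - 1 = 1 (a Cartan subalgebra is the diagonal traceless matrices). In the classification of classical Lie algebras, the special linear algebra sl(n+1) has type A_n; here n = 1, so the Dynkin diagram is a chain of 1 nodes with single edges (A_1). Hence the type is A_1.

A1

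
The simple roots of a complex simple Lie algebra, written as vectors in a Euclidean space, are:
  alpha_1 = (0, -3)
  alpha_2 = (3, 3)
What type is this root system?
B_2

Compute the Cartan integers a_ij = 2(alpha_i, alpha_j)/(alpha_j, alpha_j); the resulting 2x2 Cartan matrix is
[[2, -1], [-2, 2]].
The roots have two lengths (squared-length ratio 2:1); the short ones are alpha_{1}. The associated Dynkin diagram is a chain of 2 nodes with a double edge at one end; the terminal node there is the unique short simple root (B_2), so the type is B_2 (the algebra so(5)).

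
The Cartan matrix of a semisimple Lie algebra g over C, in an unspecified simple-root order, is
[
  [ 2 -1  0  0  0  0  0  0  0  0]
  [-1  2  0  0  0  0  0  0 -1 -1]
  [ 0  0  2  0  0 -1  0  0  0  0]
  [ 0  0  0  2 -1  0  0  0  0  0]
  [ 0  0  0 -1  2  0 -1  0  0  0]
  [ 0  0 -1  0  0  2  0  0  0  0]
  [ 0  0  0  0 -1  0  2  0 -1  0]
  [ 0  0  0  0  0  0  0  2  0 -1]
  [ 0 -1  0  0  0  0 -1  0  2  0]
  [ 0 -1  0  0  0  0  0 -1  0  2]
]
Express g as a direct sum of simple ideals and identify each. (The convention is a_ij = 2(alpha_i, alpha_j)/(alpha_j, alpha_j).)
A_2 ⊕ E_8

The diagram associated to this matrix has two connected components: the simple roots {alpha_3, alpha_6} form a chain of 2 nodes with single edges (A_2), and {alpha_1, alpha_2, alpha_4, alpha_5, alpha_7, alpha_8, alpha_9, alpha_10} form a chain of 7 nodes with one extra node attached to the third node from one end (E_8). A semisimple Lie algebra decomposes uniquely as the direct sum of simple ideals, one per connected component of its Dynkin diagram, so g ≅ A_2 ⊕ E_8 (dimension 8 + 248 = 256).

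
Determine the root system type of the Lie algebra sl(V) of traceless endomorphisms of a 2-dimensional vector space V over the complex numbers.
This is sl(2), which has dimension 2^2 - 1 = 3 and rank 2 - 1 = 1 (a Cartan subalgebra is the diagonal traceless matrices). In the classification of classical Lie algebras, the special linear algebra sl(n+1) has type A_n; here n = 1, so the Dynkin diagram is a chain of 1 nodes with single edges (A_1). Hence the type is A_1.

A1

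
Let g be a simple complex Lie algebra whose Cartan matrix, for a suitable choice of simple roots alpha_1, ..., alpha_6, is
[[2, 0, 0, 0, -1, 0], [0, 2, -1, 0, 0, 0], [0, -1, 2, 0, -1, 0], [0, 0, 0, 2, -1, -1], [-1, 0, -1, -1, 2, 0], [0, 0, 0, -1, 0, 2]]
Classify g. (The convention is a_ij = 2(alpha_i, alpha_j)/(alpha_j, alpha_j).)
The matrix has rank 6 with 2's on the diagonal. Reading the off-diagonal entries as Dynkin edges (a single edge where a_ij = a_ji = -1; a double or triple edge where a_ij * a_ji = 2 or 3), the diagram is a chain of 5 nodes with one extra node attached to the third node from one end (E_6). One simple-root ordering that puts it in standard form is (alpha_2, alpha_1, alpha_3, alpha_5, alpha_4, alpha_6). So the algebra is type E_6.

E_6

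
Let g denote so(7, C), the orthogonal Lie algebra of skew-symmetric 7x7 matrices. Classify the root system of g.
This is so(7) with 7 odd, which has dimension 7(7-1)/2 = 21 and rank (7-1)/2 = 3. In the classification of classical Lie algebras, the orthogonal algebra so(2n+1) in an odd number of variables has type B_n; here n = 3, so the Dynkin diagram is a chain of 3 nodes with a double edge at one end; the terminal node there is the unique short simple root (B_3). Hence the type is B_3.

B_3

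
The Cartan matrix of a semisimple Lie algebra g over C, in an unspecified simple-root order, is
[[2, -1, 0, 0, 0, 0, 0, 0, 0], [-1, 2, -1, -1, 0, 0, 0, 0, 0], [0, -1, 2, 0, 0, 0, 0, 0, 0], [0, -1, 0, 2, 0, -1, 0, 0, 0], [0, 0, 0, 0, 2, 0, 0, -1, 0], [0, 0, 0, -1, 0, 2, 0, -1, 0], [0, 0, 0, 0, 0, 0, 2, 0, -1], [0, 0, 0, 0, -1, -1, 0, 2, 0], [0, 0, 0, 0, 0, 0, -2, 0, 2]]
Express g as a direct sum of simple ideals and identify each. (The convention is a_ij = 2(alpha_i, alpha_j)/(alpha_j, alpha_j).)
The diagram associated to this matrix has two connected components: the simple roots {alpha_7, alpha_9} form a chain of 2 nodes with a double edge at one end; the terminal node there is the unique short simple root (B_2), and {alpha_1, alpha_2, alpha_3, alpha_4, alpha_5, alpha_6, alpha_8} form a chain of 5 nodes with a fork of two nodes at one end (D_7). A semisimple Lie algebra decomposes uniquely as the direct sum of simple ideals, one per connected component of its Dynkin diagram, so g ≅ B_2 ⊕ D_7 (dimension 10 + 91 = 101).

type B_2 ⊕ type D_7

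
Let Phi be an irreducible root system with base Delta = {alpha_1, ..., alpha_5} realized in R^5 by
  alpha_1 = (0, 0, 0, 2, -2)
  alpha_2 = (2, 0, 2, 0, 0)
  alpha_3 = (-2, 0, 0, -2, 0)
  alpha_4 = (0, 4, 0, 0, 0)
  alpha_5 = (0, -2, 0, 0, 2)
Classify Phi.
Compute the Cartan integers a_ij = 2(alpha_i, alpha_j)/(alpha_j, alpha_j); the resulting 5x5 Cartan matrix is
[[2, 0, -1, 0, -1], [0, 2, -1, 0, 0], [-1, -1, 2, 0, 0], [0, 0, 0, 2, -2], [-1, 0, 0, -1, 2]].
The roots have two lengths (squared-length ratio 2:1); the short ones are alpha_{1,2,3,5}. The associated Dynkin diagram is a chain of 5 nodes with a double edge at one end; the terminal node there is the unique long simple root (C_5), so the type is C_5 (the algebra sp(10)).

C_5 (sp(10))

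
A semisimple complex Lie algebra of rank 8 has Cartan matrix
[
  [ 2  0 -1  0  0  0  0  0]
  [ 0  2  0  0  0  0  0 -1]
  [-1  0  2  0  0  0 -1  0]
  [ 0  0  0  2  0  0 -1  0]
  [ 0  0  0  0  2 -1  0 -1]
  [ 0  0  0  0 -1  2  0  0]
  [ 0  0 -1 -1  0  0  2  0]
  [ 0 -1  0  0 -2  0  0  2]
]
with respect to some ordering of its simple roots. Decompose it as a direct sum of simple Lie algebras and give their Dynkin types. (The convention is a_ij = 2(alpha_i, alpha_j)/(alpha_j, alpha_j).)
type A_4 ⊕ type F_4

The diagram associated to this matrix has two connected components: the simple roots {alpha_1, alpha_3, alpha_4, alpha_7} form a chain of 4 nodes with single edges (A_4), and {alpha_2, alpha_5, alpha_6, alpha_8} form a chain of 4 nodes with a double edge between the middle two (F_4). A semisimple Lie algebra decomposes uniquely as the direct sum of simple ideals, one per connected component of its Dynkin diagram, so g ≅ A_4 ⊕ F_4 (dimension 24 + 52 = 76).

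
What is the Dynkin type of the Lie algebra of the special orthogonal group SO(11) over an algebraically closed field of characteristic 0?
This is so(11) with 11 odd, which has dimension 11(11-1)/2 = 55 and rank (11-1)/2 = 5. In the classification of classical Lie algebras, the orthogonal algebra so(2n+1) in an odd number of variables has type B_n; here n = 5, so the Dynkin diagram is a chain of 5 nodes with a double edge at one end; the terminal node there is the unique short simple root (B_5). Hence the type is B_5.

B_5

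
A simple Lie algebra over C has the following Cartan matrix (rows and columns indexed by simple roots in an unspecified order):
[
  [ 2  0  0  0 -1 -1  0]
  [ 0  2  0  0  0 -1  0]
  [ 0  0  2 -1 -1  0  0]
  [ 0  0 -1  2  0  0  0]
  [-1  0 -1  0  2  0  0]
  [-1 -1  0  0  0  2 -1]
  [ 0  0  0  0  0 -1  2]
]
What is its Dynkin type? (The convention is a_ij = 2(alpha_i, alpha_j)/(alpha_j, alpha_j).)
D_7

The matrix has rank 7 with 2's on the diagonal. Reading the off-diagonal entries as Dynkin edges (a single edge where a_ij = a_ji = -1; a double or triple edge where a_ij * a_ji = 2 or 3), the diagram is a chain of 5 nodes with a fork of two nodes at one end (D_7). One simple-root ordering that puts it in standard form is (alpha_4, alpha_3, alpha_5, alpha_1, alpha_6, alpha_2, alpha_7). So the algebra is type D_7, i.e. so(14).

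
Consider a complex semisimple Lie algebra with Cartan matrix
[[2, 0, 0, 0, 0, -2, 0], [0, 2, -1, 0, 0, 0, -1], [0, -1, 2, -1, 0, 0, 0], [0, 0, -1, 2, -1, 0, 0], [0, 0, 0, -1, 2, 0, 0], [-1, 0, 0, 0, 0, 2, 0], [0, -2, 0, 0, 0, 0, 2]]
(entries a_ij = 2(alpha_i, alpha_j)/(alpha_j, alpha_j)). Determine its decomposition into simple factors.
type B_2 + type C_5

The diagram associated to this matrix has two connected components: the simple roots {alpha_1, alpha_6} form a chain of 2 nodes with a double edge at one end; the terminal node there is the unique short simple root (B_2), and {alpha_2, alpha_3, alpha_4, alpha_5, alpha_7} form a chain of 5 nodes with a double edge at one end; the terminal node there is the unique long simple root (C_5). A semisimple Lie algebra decomposes uniquely as the direct sum of simple ideals, one per connected component of its Dynkin diagram, so g ≅ B_2 ⊕ C_5 (dimension 10 + 55 = 65).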